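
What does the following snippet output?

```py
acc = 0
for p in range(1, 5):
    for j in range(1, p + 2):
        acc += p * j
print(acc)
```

105

p=1,j=1: acc = 0+1 = 1
p=1,j=2: acc = 1+2 = 3
p=2,j=1: acc = 3+2 = 5
p=2,j=2: acc = 5+4 = 9
p=2,j=3: acc = 9+6 = 15
p=3,j=1: acc = 15+3 = 18
p=3,j=2: acc = 18+6 = 24
p=3,j=3: acc = 24+9 = 33
p=3,j=4: acc = 33+12 = 45
p=4,j=1: acc = 45+4 = 49
p=4,j=2: acc = 49+8 = 57
p=4,j=3: acc = 57+12 = 69
p=4,j=4: acc = 69+16 = 85
p=4,j=5: acc = 85+20 = 105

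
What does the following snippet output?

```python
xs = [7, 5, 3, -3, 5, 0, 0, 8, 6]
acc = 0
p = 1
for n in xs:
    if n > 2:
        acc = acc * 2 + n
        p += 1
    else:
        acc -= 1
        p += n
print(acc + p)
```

358

n=7: >2, acc = 0*2+7 = 7; p=2
n=5: >2, acc = 7*2+5 = 19; p=3
n=3: >2, acc = 19*2+3 = 41; p=4
n=-3: not >2, acc = 41-1 = 40; p=1
n=5: >2, acc = 40*2+5 = 85; p=2
n=0: not >2, acc = 85-1 = 84; p=2
n=0: not >2, acc = 84-1 = 83; p=2
n=8: >2, acc = 83*2+8 = 174; p=3
n=6: >2, acc = 174*2+6 = 354; p=4
acc+p = 354+4 = 358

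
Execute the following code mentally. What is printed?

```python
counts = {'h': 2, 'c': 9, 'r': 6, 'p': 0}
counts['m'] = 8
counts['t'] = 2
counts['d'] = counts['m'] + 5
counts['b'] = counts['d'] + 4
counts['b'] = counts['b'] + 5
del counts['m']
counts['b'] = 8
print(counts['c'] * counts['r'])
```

counts['m'] = 8 → {'h': 2, 'c': 9, 'r': 6, 'p': 0, 'm': 8}
counts['t'] = 2 → {'h': 2, 'c': 9, 'r': 6, 'p': 0, 'm': 8, 't': 2}
counts['d'] = counts['m']+5 = 13 → {'h': 2, 'c': 9, 'r': 6, 'p': 0, 'm': 8, 't': 2, 'd': 13}
counts['b'] = counts['d']+4 = 17 → {'h': 2, 'c': 9, 'r': 6, 'p': 0, 'm': 8, 't': 2, 'd': 13, 'b': 17}
counts['b'] = counts['b']+5 = 22 → {'h': 2, 'c': 9, 'r': 6, 'p': 0, 'm': 8, 't': 2, 'd': 13, 'b': 22}
del 'm' → {'h': 2, 'c': 9, 'r': 6, 'p': 0, 't': 2, 'd': 13, 'b': 22}
counts['b'] = 8 → {'h': 2, 'c': 9, 'r': 6, 'p': 0, 't': 2, 'd': 13, 'b': 8}
counts['c']*counts['r'] = 9*6 = 54

54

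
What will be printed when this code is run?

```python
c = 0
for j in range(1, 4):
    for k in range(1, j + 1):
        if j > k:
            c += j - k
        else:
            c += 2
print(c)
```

j=1,k=1: not 1>1, c = 0+2 = 2
j=2,k=1: 2>1, c = 2+1 = 3
j=2,k=2: not 2>2, c = 3+2 = 5
j=3,k=1: 3>1, c = 5+2 = 7
j=3,k=2: 3>2, c = 7+1 = 8
j=3,k=3: not 3>3, c = 8+2 = 10

10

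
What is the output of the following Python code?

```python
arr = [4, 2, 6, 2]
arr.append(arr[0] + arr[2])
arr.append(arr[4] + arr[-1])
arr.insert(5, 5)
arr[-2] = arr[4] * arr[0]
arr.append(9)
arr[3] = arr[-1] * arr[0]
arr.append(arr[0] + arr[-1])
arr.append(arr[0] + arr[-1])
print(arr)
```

[4, 2, 6, 36, 10, 40, 20, 9, 13, 17]

append arr[0]+arr[2] = 4+6 = 10 → [4, 2, 6, 2, 10]
append arr[4]+arr[-1] = 10+10 = 20 → [4, 2, 6, 2, 10, 20]
insert 5 at 5 → [4, 2, 6, 2, 10, 5, 20]
arr[-2] = arr[4]*arr[0] = 10*4 = 40 → [4, 2, 6, 2, 10, 40, 20]
append 9 → [4, 2, 6, 2, 10, 40, 20, 9]
arr[3] = arr[-1]*arr[0] = 9*4 = 36 → [4, 2, 6, 36, 10, 40, 20, 9]
append arr[0]+arr[-1] = 4+9 = 13 → [4, 2, 6, 36, 10, 40, 20, 9, 13]
append arr[0]+arr[-1] = 4+13 = 17 → [4, 2, 6, 36, 10, 40, 20, 9, 13, 17]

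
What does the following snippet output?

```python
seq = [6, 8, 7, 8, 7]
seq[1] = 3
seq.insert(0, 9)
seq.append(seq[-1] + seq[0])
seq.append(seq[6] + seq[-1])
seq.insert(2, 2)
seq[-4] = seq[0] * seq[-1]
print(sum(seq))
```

370

seq[1] = 3 → [6, 3, 7, 8, 7]
insert 9 at 0 → [9, 6, 3, 7, 8, 7]
append seq[-1]+seq[0] = 7+9 = 16 → [9, 6, 3, 7, 8, 7, 16]
append seq[6]+seq[-1] = 16+16 = 32 → [9, 6, 3, 7, 8, 7, 16, 32]
insert 2 at 2 → [9, 6, 2, 3, 7, 8, 7, 16, 32]
seq[-4] = seq[0]*seq[-1] = 9*32 = 288 → [9, 6, 2, 3, 7, 288, 7, 16, 32]
sum = 370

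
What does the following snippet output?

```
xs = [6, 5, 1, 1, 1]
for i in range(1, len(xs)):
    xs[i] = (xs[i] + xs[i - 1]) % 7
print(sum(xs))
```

i=1: xs[1] = (5+6)%7 = 4 → [6, 4, 1, 1, 1]
i=2: xs[2] = (1+4)%7 = 5 → [6, 4, 5, 1, 1]
i=3: xs[3] = (1+5)%7 = 6 → [6, 4, 5, 6, 1]
i=4: xs[4] = (1+6)%7 = 0 → [6, 4, 5, 6, 0]
sum = 21

21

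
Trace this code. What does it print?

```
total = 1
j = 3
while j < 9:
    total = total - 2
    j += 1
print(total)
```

-11

j=3: total = 1-2 = -1
j=4: total = (-1)-2 = -3
j=5: total = (-3)-2 = -5
j=6: total = (-5)-2 = -7
j=7: total = (-7)-2 = -9
j=8: total = (-9)-2 = -11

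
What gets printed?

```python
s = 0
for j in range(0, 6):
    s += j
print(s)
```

15

j=0: s = 0+0 = 0
j=1: s = 0+1 = 1
j=2: s = 1+2 = 3
j=3: s = 3+3 = 6
j=4: s = 6+4 = 10
j=5: s = 10+5 = 15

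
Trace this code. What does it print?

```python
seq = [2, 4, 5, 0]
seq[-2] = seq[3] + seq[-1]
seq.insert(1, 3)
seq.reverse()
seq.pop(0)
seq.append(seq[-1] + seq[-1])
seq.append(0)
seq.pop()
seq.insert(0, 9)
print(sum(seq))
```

seq[-2] = seq[3]+seq[-1] = 0+0 = 0 → [2, 4, 0, 0]
insert 3 at 1 → [2, 3, 4, 0, 0]
reverse → [0, 0, 4, 3, 2]
pop(0) removes 0 → [0, 4, 3, 2]
append seq[-1]+seq[-1] = 2+2 = 4 → [0, 4, 3, 2, 4]
append 0 → [0, 4, 3, 2, 4, 0]
pop() removes 0 → [0, 4, 3, 2, 4]
insert 9 at 0 → [9, 0, 4, 3, 2, 4]
sum = 22

22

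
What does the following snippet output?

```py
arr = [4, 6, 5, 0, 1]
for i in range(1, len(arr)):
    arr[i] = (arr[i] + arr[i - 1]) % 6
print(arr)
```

[4, 4, 3, 3, 4]

i=1: arr[1] = (6+4)%6 = 4 → [4, 4, 5, 0, 1]
i=2: arr[2] = (5+4)%6 = 3 → [4, 4, 3, 0, 1]
i=3: arr[3] = (0+3)%6 = 3 → [4, 4, 3, 3, 1]
i=4: arr[4] = (1+3)%6 = 4 → [4, 4, 3, 3, 4]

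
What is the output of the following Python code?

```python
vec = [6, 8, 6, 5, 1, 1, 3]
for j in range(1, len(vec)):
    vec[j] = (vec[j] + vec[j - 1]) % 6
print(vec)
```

j=1: vec[1] = (8+6)%6 = 2 → [6, 2, 6, 5, 1, 1, 3]
j=2: vec[2] = (6+2)%6 = 2 → [6, 2, 2, 5, 1, 1, 3]
j=3: vec[3] = (5+2)%6 = 1 → [6, 2, 2, 1, 1, 1, 3]
j=4: vec[4] = (1+1)%6 = 2 → [6, 2, 2, 1, 2, 1, 3]
j=5: vec[5] = (1+2)%6 = 3 → [6, 2, 2, 1, 2, 3, 3]
j=6: vec[6] = (3+3)%6 = 0 → [6, 2, 2, 1, 2, 3, 0]

[6, 2, 2, 1, 2, 3, 0]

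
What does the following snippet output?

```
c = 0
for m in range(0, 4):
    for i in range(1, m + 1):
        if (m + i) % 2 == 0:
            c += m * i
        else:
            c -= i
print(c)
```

m=1,i=1: even sum, c = 0+1 = 1
m=2,i=1: odd sum, c = 1-1 = 0
m=2,i=2: even sum, c = 0+4 = 4
m=3,i=1: even sum, c = 4+3 = 7
m=3,i=2: odd sum, c = 7-2 = 5
m=3,i=3: even sum, c = 5+9 = 14

14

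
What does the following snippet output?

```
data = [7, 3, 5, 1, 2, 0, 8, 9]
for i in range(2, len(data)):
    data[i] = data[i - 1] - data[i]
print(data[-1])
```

i=2: data[2] = 3-5 = -2 → [7, 3, -2, 1, 2, 0, 8, 9]
i=3: data[3] = (-2)-1 = -3 → [7, 3, -2, -3, 2, 0, 8, 9]
i=4: data[4] = (-3)-2 = -5 → [7, 3, -2, -3, -5, 0, 8, 9]
i=5: data[5] = (-5)-0 = -5 → [7, 3, -2, -3, -5, -5, 8, 9]
i=6: data[6] = (-5)-8 = -13 → [7, 3, -2, -3, -5, -5, -13, 9]
i=7: data[7] = (-13)-9 = -22 → [7, 3, -2, -3, -5, -5, -13, -22]

-22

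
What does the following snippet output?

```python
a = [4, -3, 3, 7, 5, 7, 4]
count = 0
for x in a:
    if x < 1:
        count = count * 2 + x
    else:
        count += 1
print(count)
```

4

x=4: not <1, count = 0+1 = 1
x=-3: <1, count = 1*2+(-3) = -1
x=3: not <1, count = (-1)+1 = 0
x=7: not <1, count = 0+1 = 1
x=5: not <1, count = 1+1 = 2
x=7: not <1, count = 2+1 = 3
x=4: not <1, count = 3+1 = 4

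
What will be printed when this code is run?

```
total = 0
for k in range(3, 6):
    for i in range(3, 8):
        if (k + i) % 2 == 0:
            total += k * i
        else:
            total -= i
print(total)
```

k=3,i=3: even sum, total = 0+9 = 9
k=3,i=4: odd sum, total = 9-4 = 5
k=3,i=5: even sum, total = 5+15 = 20
k=3,i=6: odd sum, total = 20-6 = 14
k=3,i=7: even sum, total = 14+21 = 35
k=4,i=3: odd sum, total = 35-3 = 32
k=4,i=4: even sum, total = 32+16 = 48
k=4,i=5: odd sum, total = 48-5 = 43
k=4,i=6: even sum, total = 43+24 = 67
k=4,i=7: odd sum, total = 67-7 = 60
k=5,i=3: even sum, total = 60+15 = 75
k=5,i=4: odd sum, total = 75-4 = 71
k=5,i=5: even sum, total = 71+25 = 96
k=5,i=6: odd sum, total = 96-6 = 90
k=5,i=7: even sum, total = 90+35 = 125

125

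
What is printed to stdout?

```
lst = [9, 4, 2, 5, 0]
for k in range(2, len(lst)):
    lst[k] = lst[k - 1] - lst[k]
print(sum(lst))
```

9

k=2: lst[2] = 4-2 = 2 → [9, 4, 2, 5, 0]
k=3: lst[3] = 2-5 = -3 → [9, 4, 2, -3, 0]
k=4: lst[4] = (-3)-0 = -3 → [9, 4, 2, -3, -3]
sum = 9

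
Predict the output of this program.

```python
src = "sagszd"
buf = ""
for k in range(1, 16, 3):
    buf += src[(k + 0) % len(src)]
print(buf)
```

k=1: add src[1]='a' → 'a'
k=4: add src[4]='z' → 'az'
k=7: add src[1]='a' → 'aza'
k=10: add src[4]='z' → 'azaz'
k=13: add src[1]='a' → 'azaza'

azaza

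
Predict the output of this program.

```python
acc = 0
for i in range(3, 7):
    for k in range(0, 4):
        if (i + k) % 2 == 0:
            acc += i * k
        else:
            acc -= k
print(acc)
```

40

i=3,k=0: odd sum, acc = 0-0 = 0
i=3,k=1: even sum, acc = 0+3 = 3
i=3,k=2: odd sum, acc = 3-2 = 1
i=3,k=3: even sum, acc = 1+9 = 10
i=4,k=0: even sum, acc = 10+0 = 10
i=4,k=1: odd sum, acc = 10-1 = 9
i=4,k=2: even sum, acc = 9+8 = 17
i=4,k=3: odd sum, acc = 17-3 = 14
i=5,k=0: odd sum, acc = 14-0 = 14
i=5,k=1: even sum, acc = 14+5 = 19
i=5,k=2: odd sum, acc = 19-2 = 17
i=5,k=3: even sum, acc = 17+15 = 32
i=6,k=0: even sum, acc = 32+0 = 32
i=6,k=1: odd sum, acc = 32-1 = 31
i=6,k=2: even sum, acc = 31+12 = 43
i=6,k=3: odd sum, acc = 43-3 = 40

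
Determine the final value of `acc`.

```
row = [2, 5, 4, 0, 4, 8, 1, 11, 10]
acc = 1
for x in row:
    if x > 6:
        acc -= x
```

x=2: not >6
x=5: not >6
x=4: not >6
x=0: not >6
x=4: not >6
x=8: >6, acc = 1-8 = -7
x=1: not >6
x=11: >6, acc = (-7)-11 = -18
x=10: >6, acc = (-18)-10 = -28

-28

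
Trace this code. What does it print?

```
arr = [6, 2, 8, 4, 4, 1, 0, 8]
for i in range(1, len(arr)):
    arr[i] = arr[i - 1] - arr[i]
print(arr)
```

[6, 4, -4, -8, -12, -13, -13, -21]

i=1: arr[1] = 6-2 = 4 → [6, 4, 8, 4, 4, 1, 0, 8]
i=2: arr[2] = 4-8 = -4 → [6, 4, -4, 4, 4, 1, 0, 8]
i=3: arr[3] = (-4)-4 = -8 → [6, 4, -4, -8, 4, 1, 0, 8]
i=4: arr[4] = (-8)-4 = -12 → [6, 4, -4, -8, -12, 1, 0, 8]
i=5: arr[5] = (-12)-1 = -13 → [6, 4, -4, -8, -12, -13, 0, 8]
i=6: arr[6] = (-13)-0 = -13 → [6, 4, -4, -8, -12, -13, -13, 8]
i=7: arr[7] = (-13)-8 = -21 → [6, 4, -4, -8, -12, -13, -13, -21]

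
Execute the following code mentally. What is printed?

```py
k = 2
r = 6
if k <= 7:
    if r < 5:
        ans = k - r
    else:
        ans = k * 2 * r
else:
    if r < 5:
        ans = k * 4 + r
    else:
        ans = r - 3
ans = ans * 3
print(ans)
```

72

k=2, r=6
k <= 7 is True; r < 5 is False
→ ans = k * 2 * r = 24
ans = 24*3 = 72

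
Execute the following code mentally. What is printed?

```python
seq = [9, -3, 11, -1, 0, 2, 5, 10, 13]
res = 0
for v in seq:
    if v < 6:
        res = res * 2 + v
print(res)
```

v=9: not <6
v=-3: <6, res = 0*2+(-3) = -3
v=11: not <6
v=-1: <6, res = (-3)*2+(-1) = -7
v=0: <6, res = (-7)*2+0 = -14
v=2: <6, res = (-14)*2+2 = -26
v=5: <6, res = (-26)*2+5 = -47
v=10: not <6
v=13: not <6

-47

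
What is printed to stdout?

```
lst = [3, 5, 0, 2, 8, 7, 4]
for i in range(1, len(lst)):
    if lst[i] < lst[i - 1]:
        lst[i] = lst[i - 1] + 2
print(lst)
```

[3, 5, 7, 9, 11, 13, 15]

i=1: 5>=3, unchanged → [3, 5, 0, 2, 8, 7, 4]
i=2: 0<5, lst[2] = 5+2 = 7 → [3, 5, 7, 2, 8, 7, 4]
i=3: 2<7, lst[3] = 7+2 = 9 → [3, 5, 7, 9, 8, 7, 4]
i=4: 8<9, lst[4] = 9+2 = 11 → [3, 5, 7, 9, 11, 7, 4]
i=5: 7<11, lst[5] = 11+2 = 13 → [3, 5, 7, 9, 11, 13, 4]
i=6: 4<13, lst[6] = 13+2 = 15 → [3, 5, 7, 9, 11, 13, 15]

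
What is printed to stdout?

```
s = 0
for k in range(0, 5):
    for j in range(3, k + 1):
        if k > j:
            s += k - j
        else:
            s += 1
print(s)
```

3

k=3,j=3: not 3>3, s = 0+1 = 1
k=4,j=3: 4>3, s = 1+1 = 2
k=4,j=4: not 4>4, s = 2+1 = 3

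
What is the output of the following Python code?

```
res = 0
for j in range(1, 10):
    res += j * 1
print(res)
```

j=1: res = 0+1*1 = 1
j=2: res = 1+2*1 = 3
j=3: res = 3+3*1 = 6
j=4: res = 6+4*1 = 10
j=5: res = 10+5*1 = 15
j=6: res = 15+6*1 = 21
j=7: res = 21+7*1 = 28
j=8: res = 28+8*1 = 36
j=9: res = 36+9*1 = 45

45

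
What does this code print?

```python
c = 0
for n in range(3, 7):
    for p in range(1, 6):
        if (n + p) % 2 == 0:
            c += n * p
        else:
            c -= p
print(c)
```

102

n=3,p=1: even sum, c = 0+3 = 3
n=3,p=2: odd sum, c = 3-2 = 1
n=3,p=3: even sum, c = 1+9 = 10
n=3,p=4: odd sum, c = 10-4 = 6
n=3,p=5: even sum, c = 6+15 = 21
n=4,p=1: odd sum, c = 21-1 = 20
n=4,p=2: even sum, c = 20+8 = 28
n=4,p=3: odd sum, c = 28-3 = 25
n=4,p=4: even sum, c = 25+16 = 41
n=4,p=5: odd sum, c = 41-5 = 36
n=5,p=1: even sum, c = 36+5 = 41
n=5,p=2: odd sum, c = 41-2 = 39
n=5,p=3: even sum, c = 39+15 = 54
n=5,p=4: odd sum, c = 54-4 = 50
n=5,p=5: even sum, c = 50+25 = 75
n=6,p=1: odd sum, c = 75-1 = 74
n=6,p=2: even sum, c = 74+12 = 86
n=6,p=3: odd sum, c = 86-3 = 83
n=6,p=4: even sum, c = 83+24 = 107
n=6,p=5: odd sum, c = 107-5 = 102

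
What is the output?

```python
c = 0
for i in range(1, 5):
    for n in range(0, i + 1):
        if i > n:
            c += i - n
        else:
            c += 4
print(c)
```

36

i=1,n=0: 1>0, c = 0+1 = 1
i=1,n=1: not 1>1, c = 1+4 = 5
i=2,n=0: 2>0, c = 5+2 = 7
i=2,n=1: 2>1, c = 7+1 = 8
i=2,n=2: not 2>2, c = 8+4 = 12
i=3,n=0: 3>0, c = 12+3 = 15
i=3,n=1: 3>1, c = 15+2 = 17
i=3,n=2: 3>2, c = 17+1 = 18
i=3,n=3: not 3>3, c = 18+4 = 22
i=4,n=0: 4>0, c = 22+4 = 26
i=4,n=1: 4>1, c = 26+3 = 29
i=4,n=2: 4>2, c = 29+2 = 31
i=4,n=3: 4>3, c = 31+1 = 32
i=4,n=4: not 4>4, c = 32+4 = 36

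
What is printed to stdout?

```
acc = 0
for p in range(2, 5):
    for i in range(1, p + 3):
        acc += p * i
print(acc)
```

149

p=2,i=1: acc = 0+2 = 2
p=2,i=2: acc = 2+4 = 6
p=2,i=3: acc = 6+6 = 12
p=2,i=4: acc = 12+8 = 20
p=3,i=1: acc = 20+3 = 23
p=3,i=2: acc = 23+6 = 29
p=3,i=3: acc = 29+9 = 38
p=3,i=4: acc = 38+12 = 50
p=3,i=5: acc = 50+15 = 65
p=4,i=1: acc = 65+4 = 69
p=4,i=2: acc = 69+8 = 77
p=4,i=3: acc = 77+12 = 89
p=4,i=4: acc = 89+16 = 105
p=4,i=5: acc = 105+20 = 125
p=4,i=6: acc = 125+24 = 149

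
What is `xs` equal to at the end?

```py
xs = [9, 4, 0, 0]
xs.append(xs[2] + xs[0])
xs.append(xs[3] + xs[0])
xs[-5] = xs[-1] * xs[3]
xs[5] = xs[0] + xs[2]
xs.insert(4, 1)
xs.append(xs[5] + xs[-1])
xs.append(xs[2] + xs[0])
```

append xs[2]+xs[0] = 0+9 = 9 → [9, 4, 0, 0, 9]
append xs[3]+xs[0] = 0+9 = 9 → [9, 4, 0, 0, 9, 9]
xs[-5] = xs[-1]*xs[3] = 9*0 = 0 → [9, 0, 0, 0, 9, 9]
xs[5] = xs[0]+xs[2] = 9+0 = 9 → [9, 0, 0, 0, 9, 9]
insert 1 at 4 → [9, 0, 0, 0, 1, 9, 9]
append xs[5]+xs[-1] = 9+9 = 18 → [9, 0, 0, 0, 1, 9, 9, 18]
append xs[2]+xs[0] = 0+9 = 9 → [9, 0, 0, 0, 1, 9, 9, 18, 9]

[9, 0, 0, 0, 1, 9, 9, 18, 9]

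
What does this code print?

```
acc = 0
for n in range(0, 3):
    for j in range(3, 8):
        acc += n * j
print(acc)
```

75

n=0,j=3: acc = 0+0 = 0
n=0,j=4: acc = 0+0 = 0
n=0,j=5: acc = 0+0 = 0
n=0,j=6: acc = 0+0 = 0
n=0,j=7: acc = 0+0 = 0
n=1,j=3: acc = 0+3 = 3
n=1,j=4: acc = 3+4 = 7
n=1,j=5: acc = 7+5 = 12
n=1,j=6: acc = 12+6 = 18
n=1,j=7: acc = 18+7 = 25
n=2,j=3: acc = 25+6 = 31
n=2,j=4: acc = 31+8 = 39
n=2,j=5: acc = 39+10 = 49
n=2,j=6: acc = 49+12 = 61
n=2,j=7: acc = 61+14 = 75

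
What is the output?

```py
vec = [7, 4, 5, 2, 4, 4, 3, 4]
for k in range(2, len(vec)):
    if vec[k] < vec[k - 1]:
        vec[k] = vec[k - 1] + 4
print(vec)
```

k=2: 5>=4, unchanged → [7, 4, 5, 2, 4, 4, 3, 4]
k=3: 2<5, vec[3] = 5+4 = 9 → [7, 4, 5, 9, 4, 4, 3, 4]
k=4: 4<9, vec[4] = 9+4 = 13 → [7, 4, 5, 9, 13, 4, 3, 4]
k=5: 4<13, vec[5] = 13+4 = 17 → [7, 4, 5, 9, 13, 17, 3, 4]
k=6: 3<17, vec[6] = 17+4 = 21 → [7, 4, 5, 9, 13, 17, 21, 4]
k=7: 4<21, vec[7] = 21+4 = 25 → [7, 4, 5, 9, 13, 17, 21, 25]

[7, 4, 5, 9, 13, 17, 21, 25]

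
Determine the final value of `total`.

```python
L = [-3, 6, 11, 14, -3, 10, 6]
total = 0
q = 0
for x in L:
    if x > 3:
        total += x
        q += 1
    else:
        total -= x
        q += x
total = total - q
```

54

x=-3: not >3, total = 0-(-3) = 3; q=-3
x=6: >3, total = 3+6 = 9; q=-2
x=11: >3, total = 9+11 = 20; q=-1
x=14: >3, total = 20+14 = 34; q=0
x=-3: not >3, total = 34-(-3) = 37; q=-3
x=10: >3, total = 37+10 = 47; q=-2
x=6: >3, total = 47+6 = 53; q=-1
total-q = 53-(-1) = 54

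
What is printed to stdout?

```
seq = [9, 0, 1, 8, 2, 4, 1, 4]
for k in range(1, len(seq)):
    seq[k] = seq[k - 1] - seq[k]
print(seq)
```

k=1: seq[1] = 9-0 = 9 → [9, 9, 1, 8, 2, 4, 1, 4]
k=2: seq[2] = 9-1 = 8 → [9, 9, 8, 8, 2, 4, 1, 4]
k=3: seq[3] = 8-8 = 0 → [9, 9, 8, 0, 2, 4, 1, 4]
k=4: seq[4] = 0-2 = -2 → [9, 9, 8, 0, -2, 4, 1, 4]
k=5: seq[5] = (-2)-4 = -6 → [9, 9, 8, 0, -2, -6, 1, 4]
k=6: seq[6] = (-6)-1 = -7 → [9, 9, 8, 0, -2, -6, -7, 4]
k=7: seq[7] = (-7)-4 = -11 → [9, 9, 8, 0, -2, -6, -7, -11]

[9, 9, 8, 0, -2, -6, -7, -11]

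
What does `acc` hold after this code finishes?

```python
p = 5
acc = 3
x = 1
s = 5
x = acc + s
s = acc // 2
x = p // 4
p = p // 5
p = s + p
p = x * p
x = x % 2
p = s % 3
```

3

x = 3+5 = 8
s = 3//2 = 1
x = 5//4 = 1
p = 5//5 = 1
p = 1+1 = 2
p = 1*2 = 2
x = 1%2 = 1
p = 1%3 = 1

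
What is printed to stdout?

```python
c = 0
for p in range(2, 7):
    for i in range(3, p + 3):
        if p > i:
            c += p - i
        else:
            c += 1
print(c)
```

24

p=2,i=3: not 2>3, c = 0+1 = 1
p=2,i=4: not 2>4, c = 1+1 = 2
p=3,i=3: not 3>3, c = 2+1 = 3
p=3,i=4: not 3>4, c = 3+1 = 4
p=3,i=5: not 3>5, c = 4+1 = 5
p=4,i=3: 4>3, c = 5+1 = 6
p=4,i=4: not 4>4, c = 6+1 = 7
p=4,i=5: not 4>5, c = 7+1 = 8
p=4,i=6: not 4>6, c = 8+1 = 9
p=5,i=3: 5>3, c = 9+2 = 11
p=5,i=4: 5>4, c = 11+1 = 12
p=5,i=5: not 5>5, c = 12+1 = 13
p=5,i=6: not 5>6, c = 13+1 = 14
p=5,i=7: not 5>7, c = 14+1 = 15
p=6,i=3: 6>3, c = 15+3 = 18
p=6,i=4: 6>4, c = 18+2 = 20
p=6,i=5: 6>5, c = 20+1 = 21
p=6,i=6: not 6>6, c = 21+1 = 22
p=6,i=7: not 6>7, c = 22+1 = 23
p=6,i=8: not 6>8, c = 23+1 = 24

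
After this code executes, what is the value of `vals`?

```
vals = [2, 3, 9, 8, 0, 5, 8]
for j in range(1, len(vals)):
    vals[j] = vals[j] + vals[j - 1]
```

[2, 5, 14, 22, 22, 27, 35]

j=1: vals[1] = 3+2 = 5 → [2, 5, 9, 8, 0, 5, 8]
j=2: vals[2] = 9+5 = 14 → [2, 5, 14, 8, 0, 5, 8]
j=3: vals[3] = 8+14 = 22 → [2, 5, 14, 22, 0, 5, 8]
j=4: vals[4] = 0+22 = 22 → [2, 5, 14, 22, 22, 5, 8]
j=5: vals[5] = 5+22 = 27 → [2, 5, 14, 22, 22, 27, 8]
j=6: vals[6] = 8+27 = 35 → [2, 5, 14, 22, 22, 27, 35]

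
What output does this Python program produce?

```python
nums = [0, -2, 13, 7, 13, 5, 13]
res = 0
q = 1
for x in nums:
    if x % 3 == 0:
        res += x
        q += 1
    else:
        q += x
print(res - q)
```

-51

x=0: %3==0, res = 0+0 = 0; q=2
x=-2: not %3==0; q=0
x=13: not %3==0; q=13
x=7: not %3==0; q=20
x=13: not %3==0; q=33
x=5: not %3==0; q=38
x=13: not %3==0; q=51
res-q = 0-51 = -51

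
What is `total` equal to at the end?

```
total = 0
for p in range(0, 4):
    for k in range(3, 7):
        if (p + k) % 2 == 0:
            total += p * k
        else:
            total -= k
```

p=0,k=3: odd sum, total = 0-3 = -3
p=0,k=4: even sum, total = (-3)+0 = -3
p=0,k=5: odd sum, total = (-3)-5 = -8
p=0,k=6: even sum, total = (-8)+0 = -8
p=1,k=3: even sum, total = (-8)+3 = -5
p=1,k=4: odd sum, total = (-5)-4 = -9
p=1,k=5: even sum, total = (-9)+5 = -4
p=1,k=6: odd sum, total = (-4)-6 = -10
p=2,k=3: odd sum, total = (-10)-3 = -13
p=2,k=4: even sum, total = (-13)+8 = -5
p=2,k=5: odd sum, total = (-5)-5 = -10
p=2,k=6: even sum, total = (-10)+12 = 2
p=3,k=3: even sum, total = 2+9 = 11
p=3,k=4: odd sum, total = 11-4 = 7
p=3,k=5: even sum, total = 7+15 = 22
p=3,k=6: odd sum, total = 22-6 = 16

16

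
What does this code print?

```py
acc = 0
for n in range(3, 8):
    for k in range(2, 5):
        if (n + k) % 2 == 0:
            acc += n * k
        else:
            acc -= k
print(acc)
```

81

n=3,k=2: odd sum, acc = 0-2 = -2
n=3,k=3: even sum, acc = (-2)+9 = 7
n=3,k=4: odd sum, acc = 7-4 = 3
n=4,k=2: even sum, acc = 3+8 = 11
n=4,k=3: odd sum, acc = 11-3 = 8
n=4,k=4: even sum, acc = 8+16 = 24
n=5,k=2: odd sum, acc = 24-2 = 22
n=5,k=3: even sum, acc = 22+15 = 37
n=5,k=4: odd sum, acc = 37-4 = 33
n=6,k=2: even sum, acc = 33+12 = 45
n=6,k=3: odd sum, acc = 45-3 = 42
n=6,k=4: even sum, acc = 42+24 = 66
n=7,k=2: odd sum, acc = 66-2 = 64
n=7,k=3: even sum, acc = 64+21 = 85
n=7,k=4: odd sum, acc = 85-4 = 81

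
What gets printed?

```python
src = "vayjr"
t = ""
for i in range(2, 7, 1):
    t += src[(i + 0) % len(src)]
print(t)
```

yjrva

i=2: add src[2]='y' → 'y'
i=3: add src[3]='j' → 'yj'
i=4: add src[4]='r' → 'yjr'
i=5: add src[0]='v' → 'yjrv'
i=6: add src[1]='a' → 'yjrva'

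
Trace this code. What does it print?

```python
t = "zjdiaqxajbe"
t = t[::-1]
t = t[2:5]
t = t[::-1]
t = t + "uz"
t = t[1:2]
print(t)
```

reverse → 'ebjaxqaidjz'
slice [2:5] → 'jax'
reverse → 'xaj'
+ 'uz' → 'xajuz'
slice [1:2] → 'a'

a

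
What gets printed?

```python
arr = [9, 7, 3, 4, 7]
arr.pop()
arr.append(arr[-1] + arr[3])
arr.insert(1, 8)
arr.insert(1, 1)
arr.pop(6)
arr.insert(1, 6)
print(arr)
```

[9, 6, 1, 8, 7, 3, 4]

pop() removes 7 → [9, 7, 3, 4]
append arr[-1]+arr[3] = 4+4 = 8 → [9, 7, 3, 4, 8]
insert 8 at 1 → [9, 8, 7, 3, 4, 8]
insert 1 at 1 → [9, 1, 8, 7, 3, 4, 8]
pop(6) removes 8 → [9, 1, 8, 7, 3, 4]
insert 6 at 1 → [9, 6, 1, 8, 7, 3, 4]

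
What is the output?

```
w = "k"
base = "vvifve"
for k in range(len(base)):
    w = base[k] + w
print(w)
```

k=0: prepend 'v' → 'vk'
k=1: prepend 'v' → 'vvk'
k=2: prepend 'i' → 'ivvk'
k=3: prepend 'f' → 'fivvk'
k=4: prepend 'v' → 'vfivvk'
k=5: prepend 'e' → 'evfivvk'

evfivvk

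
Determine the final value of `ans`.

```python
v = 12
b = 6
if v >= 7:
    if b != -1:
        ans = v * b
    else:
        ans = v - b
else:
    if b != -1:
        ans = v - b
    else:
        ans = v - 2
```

72

v=12, b=6
v >= 7 is True; b != -1 is True
→ ans = v * b = 72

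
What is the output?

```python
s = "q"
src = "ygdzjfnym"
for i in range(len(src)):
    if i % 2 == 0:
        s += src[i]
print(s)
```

qydjnm

i=0: add 'y' → 'qy'
i=1: skip
i=2: add 'd' → 'qyd'
i=3: skip
i=4: add 'j' → 'qydj'
i=5: skip
i=6: add 'n' → 'qydjn'
i=7: skip
i=8: add 'm' → 'qydjnm'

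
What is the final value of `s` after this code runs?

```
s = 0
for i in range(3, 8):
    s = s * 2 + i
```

i=3: s = 0*2+3 = 3
i=4: s = 3*2+4 = 10
i=5: s = 10*2+5 = 25
i=6: s = 25*2+6 = 56
i=7: s = 56*2+7 = 119

119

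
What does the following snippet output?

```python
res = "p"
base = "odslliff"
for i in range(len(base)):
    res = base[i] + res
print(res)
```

ffillsdop

i=0: prepend 'o' → 'op'
i=1: prepend 'd' → 'dop'
i=2: prepend 's' → 'sdop'
i=3: prepend 'l' → 'lsdop'
i=4: prepend 'l' → 'llsdop'
i=5: prepend 'i' → 'illsdop'
i=6: prepend 'f' → 'fillsdop'
i=7: prepend 'f' → 'ffillsdop'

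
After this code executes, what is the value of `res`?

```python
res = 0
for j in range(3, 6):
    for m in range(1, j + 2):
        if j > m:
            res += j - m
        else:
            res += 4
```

j=3,m=1: 3>1, res = 0+2 = 2
j=3,m=2: 3>2, res = 2+1 = 3
j=3,m=3: not 3>3, res = 3+4 = 7
j=3,m=4: not 3>4, res = 7+4 = 11
j=4,m=1: 4>1, res = 11+3 = 14
j=4,m=2: 4>2, res = 14+2 = 16
j=4,m=3: 4>3, res = 16+1 = 17
j=4,m=4: not 4>4, res = 17+4 = 21
j=4,m=5: not 4>5, res = 21+4 = 25
j=5,m=1: 5>1, res = 25+4 = 29
j=5,m=2: 5>2, res = 29+3 = 32
j=5,m=3: 5>3, res = 32+2 = 34
j=5,m=4: 5>4, res = 34+1 = 35
j=5,m=5: not 5>5, res = 35+4 = 39
j=5,m=6: not 5>6, res = 39+4 = 43

43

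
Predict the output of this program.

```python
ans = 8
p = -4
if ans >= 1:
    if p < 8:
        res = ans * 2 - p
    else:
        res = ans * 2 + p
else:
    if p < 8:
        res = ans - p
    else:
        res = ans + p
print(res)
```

20

ans=8, p=-4
ans >= 1 is True; p < 8 is True
→ res = ans * 2 - p = 20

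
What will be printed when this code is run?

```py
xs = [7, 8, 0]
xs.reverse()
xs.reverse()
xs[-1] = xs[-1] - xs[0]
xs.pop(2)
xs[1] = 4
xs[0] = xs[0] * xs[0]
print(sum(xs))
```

reverse → [0, 8, 7]
reverse → [7, 8, 0]
xs[-1] = xs[-1]-xs[0] = 0-7 = -7 → [7, 8, -7]
pop(2) removes -7 → [7, 8]
xs[1] = 4 → [7, 4]
xs[0] = xs[0]*xs[0] = 7*7 = 49 → [49, 4]
sum = 53

53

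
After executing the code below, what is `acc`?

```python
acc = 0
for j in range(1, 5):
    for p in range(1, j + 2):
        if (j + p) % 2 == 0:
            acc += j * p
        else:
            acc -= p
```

j=1,p=1: even sum, acc = 0+1 = 1
j=1,p=2: odd sum, acc = 1-2 = -1
j=2,p=1: odd sum, acc = (-1)-1 = -2
j=2,p=2: even sum, acc = (-2)+4 = 2
j=2,p=3: odd sum, acc = 2-3 = -1
j=3,p=1: even sum, acc = (-1)+3 = 2
j=3,p=2: odd sum, acc = 2-2 = 0
j=3,p=3: even sum, acc = 0+9 = 9
j=3,p=4: odd sum, acc = 9-4 = 5
j=4,p=1: odd sum, acc = 5-1 = 4
j=4,p=2: even sum, acc = 4+8 = 12
j=4,p=3: odd sum, acc = 12-3 = 9
j=4,p=4: even sum, acc = 9+16 = 25
j=4,p=5: odd sum, acc = 25-5 = 20

20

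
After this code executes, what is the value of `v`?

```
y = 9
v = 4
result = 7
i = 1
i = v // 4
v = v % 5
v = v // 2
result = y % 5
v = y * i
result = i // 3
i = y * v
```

i = 4//4 = 1
v = 4%5 = 4
v = 4//2 = 2
result = 9%5 = 4
v = 9*1 = 9
result = 1//3 = 0
i = 9*9 = 81

9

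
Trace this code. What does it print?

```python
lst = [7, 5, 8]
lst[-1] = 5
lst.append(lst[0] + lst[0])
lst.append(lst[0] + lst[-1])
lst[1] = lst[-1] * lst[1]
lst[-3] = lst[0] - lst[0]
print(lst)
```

lst[-1] = 5 → [7, 5, 5]
append lst[0]+lst[0] = 7+7 = 14 → [7, 5, 5, 14]
append lst[0]+lst[-1] = 7+14 = 21 → [7, 5, 5, 14, 21]
lst[1] = lst[-1]*lst[1] = 21*5 = 105 → [7, 105, 5, 14, 21]
lst[-3] = lst[0]-lst[0] = 7-7 = 0 → [7, 105, 0, 14, 21]

[7, 105, 0, 14, 21]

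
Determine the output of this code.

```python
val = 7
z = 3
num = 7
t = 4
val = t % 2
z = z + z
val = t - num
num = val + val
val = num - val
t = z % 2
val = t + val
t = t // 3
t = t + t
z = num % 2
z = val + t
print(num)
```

-6

val = 4%2 = 0
z = 3+3 = 6
val = 4-7 = -3
num = (-3)+(-3) = -6
val = (-6)-(-3) = -3
t = 6%2 = 0
val = 0+(-3) = -3
t = 0//3 = 0
t = 0+0 = 0
z = (-6)%2 = 0
z = (-3)+0 = -3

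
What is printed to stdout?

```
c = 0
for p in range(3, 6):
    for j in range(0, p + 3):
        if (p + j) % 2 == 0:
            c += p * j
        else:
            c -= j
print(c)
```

128

p=3,j=0: odd sum, c = 0-0 = 0
p=3,j=1: even sum, c = 0+3 = 3
p=3,j=2: odd sum, c = 3-2 = 1
p=3,j=3: even sum, c = 1+9 = 10
p=3,j=4: odd sum, c = 10-4 = 6
p=3,j=5: even sum, c = 6+15 = 21
p=4,j=0: even sum, c = 21+0 = 21
p=4,j=1: odd sum, c = 21-1 = 20
p=4,j=2: even sum, c = 20+8 = 28
p=4,j=3: odd sum, c = 28-3 = 25
p=4,j=4: even sum, c = 25+16 = 41
p=4,j=5: odd sum, c = 41-5 = 36
p=4,j=6: even sum, c = 36+24 = 60
p=5,j=0: odd sum, c = 60-0 = 60
p=5,j=1: even sum, c = 60+5 = 65
p=5,j=2: odd sum, c = 65-2 = 63
p=5,j=3: even sum, c = 63+15 = 78
p=5,j=4: odd sum, c = 78-4 = 74
p=5,j=5: even sum, c = 74+25 = 99
p=5,j=6: odd sum, c = 99-6 = 93
p=5,j=7: even sum, c = 93+35 = 128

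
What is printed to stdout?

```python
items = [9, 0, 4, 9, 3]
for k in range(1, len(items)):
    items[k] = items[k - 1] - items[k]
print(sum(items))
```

k=1: items[1] = 9-0 = 9 → [9, 9, 4, 9, 3]
k=2: items[2] = 9-4 = 5 → [9, 9, 5, 9, 3]
k=3: items[3] = 5-9 = -4 → [9, 9, 5, -4, 3]
k=4: items[4] = (-4)-3 = -7 → [9, 9, 5, -4, -7]
sum = 12

12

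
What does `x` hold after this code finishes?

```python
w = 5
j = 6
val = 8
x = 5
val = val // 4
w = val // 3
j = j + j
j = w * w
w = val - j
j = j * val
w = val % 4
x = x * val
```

val = 8//4 = 2
w = 2//3 = 0
j = 6+6 = 12
j = 0*0 = 0
w = 2-0 = 2
j = 0*2 = 0
w = 2%4 = 2
x = 5*2 = 10

10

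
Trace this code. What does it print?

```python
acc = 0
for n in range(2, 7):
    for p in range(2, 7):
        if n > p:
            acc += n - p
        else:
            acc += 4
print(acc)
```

n=2,p=2: not 2>2, acc = 0+4 = 4
n=2,p=3: not 2>3, acc = 4+4 = 8
n=2,p=4: not 2>4, acc = 8+4 = 12
n=2,p=5: not 2>5, acc = 12+4 = 16
n=2,p=6: not 2>6, acc = 16+4 = 20
n=3,p=2: 3>2, acc = 20+1 = 21
n=3,p=3: not 3>3, acc = 21+4 = 25
n=3,p=4: not 3>4, acc = 25+4 = 29
n=3,p=5: not 3>5, acc = 29+4 = 33
n=3,p=6: not 3>6, acc = 33+4 = 37
n=4,p=2: 4>2, acc = 37+2 = 39
n=4,p=3: 4>3, acc = 39+1 = 40
n=4,p=4: not 4>4, acc = 40+4 = 44
n=4,p=5: not 4>5, acc = 44+4 = 48
n=4,p=6: not 4>6, acc = 48+4 = 52
n=5,p=2: 5>2, acc = 52+3 = 55
n=5,p=3: 5>3, acc = 55+2 = 57
n=5,p=4: 5>4, acc = 57+1 = 58
n=5,p=5: not 5>5, acc = 58+4 = 62
n=5,p=6: not 5>6, acc = 62+4 = 66
n=6,p=2: 6>2, acc = 66+4 = 70
n=6,p=3: 6>3, acc = 70+3 = 73
n=6,p=4: 6>4, acc = 73+2 = 75
n=6,p=5: 6>5, acc = 75+1 = 76
n=6,p=6: not 6>6, acc = 76+4 = 80

80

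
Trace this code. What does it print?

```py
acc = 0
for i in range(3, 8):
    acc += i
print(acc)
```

25

i=3: acc = 0+3 = 3
i=4: acc = 3+4 = 7
i=5: acc = 7+5 = 12
i=6: acc = 12+6 = 18
i=7: acc = 18+7 = 25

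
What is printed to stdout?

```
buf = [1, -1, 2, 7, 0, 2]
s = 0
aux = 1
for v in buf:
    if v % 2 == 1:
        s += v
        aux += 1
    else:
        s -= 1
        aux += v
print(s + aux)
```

v=1: odd, s = 0+1 = 1; aux=2
v=-1: odd, s = 1+(-1) = 0; aux=3
v=2: not odd, s = 0-1 = -1; aux=5
v=7: odd, s = (-1)+7 = 6; aux=6
v=0: not odd, s = 6-1 = 5; aux=6
v=2: not odd, s = 5-1 = 4; aux=8
s+aux = 4+8 = 12

12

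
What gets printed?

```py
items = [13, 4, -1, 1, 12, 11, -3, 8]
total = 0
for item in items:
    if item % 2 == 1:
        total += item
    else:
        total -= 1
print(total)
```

item=13: odd, total = 0+13 = 13
item=4: not odd, total = 13-1 = 12
item=-1: odd, total = 12+(-1) = 11
item=1: odd, total = 11+1 = 12
item=12: not odd, total = 12-1 = 11
item=11: odd, total = 11+11 = 22
item=-3: odd, total = 22+(-3) = 19
item=8: not odd, total = 19-1 = 18

18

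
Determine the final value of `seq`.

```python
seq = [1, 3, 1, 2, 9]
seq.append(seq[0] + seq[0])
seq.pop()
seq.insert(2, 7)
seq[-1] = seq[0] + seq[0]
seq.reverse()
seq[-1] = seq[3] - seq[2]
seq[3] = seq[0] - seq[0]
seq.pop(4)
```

append seq[0]+seq[0] = 1+1 = 2 → [1, 3, 1, 2, 9, 2]
pop() removes 2 → [1, 3, 1, 2, 9]
insert 7 at 2 → [1, 3, 7, 1, 2, 9]
seq[-1] = seq[0]+seq[0] = 1+1 = 2 → [1, 3, 7, 1, 2, 2]
reverse → [2, 2, 1, 7, 3, 1]
seq[-1] = seq[3]-seq[2] = 7-1 = 6 → [2, 2, 1, 7, 3, 6]
seq[3] = seq[0]-seq[0] = 2-2 = 0 → [2, 2, 1, 0, 3, 6]
pop(4) removes 3 → [2, 2, 1, 0, 6]

[2, 2, 1, 0, 6]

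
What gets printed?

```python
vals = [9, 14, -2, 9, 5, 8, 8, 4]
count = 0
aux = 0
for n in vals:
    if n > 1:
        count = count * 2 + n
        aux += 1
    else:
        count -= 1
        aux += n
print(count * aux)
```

n=9: >1, count = 0*2+9 = 9; aux=1
n=14: >1, count = 9*2+14 = 32; aux=2
n=-2: not >1, count = 32-1 = 31; aux=0
n=9: >1, count = 31*2+9 = 71; aux=1
n=5: >1, count = 71*2+5 = 147; aux=2
n=8: >1, count = 147*2+8 = 302; aux=3
n=8: >1, count = 302*2+8 = 612; aux=4
n=4: >1, count = 612*2+4 = 1228; aux=5
count*aux = 1228*5 = 6140

6140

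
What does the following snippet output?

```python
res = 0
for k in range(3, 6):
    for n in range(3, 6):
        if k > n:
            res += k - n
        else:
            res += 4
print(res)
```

k=3,n=3: not 3>3, res = 0+4 = 4
k=3,n=4: not 3>4, res = 4+4 = 8
k=3,n=5: not 3>5, res = 8+4 = 12
k=4,n=3: 4>3, res = 12+1 = 13
k=4,n=4: not 4>4, res = 13+4 = 17
k=4,n=5: not 4>5, res = 17+4 = 21
k=5,n=3: 5>3, res = 21+2 = 23
k=5,n=4: 5>4, res = 23+1 = 24
k=5,n=5: not 5>5, res = 24+4 = 28

28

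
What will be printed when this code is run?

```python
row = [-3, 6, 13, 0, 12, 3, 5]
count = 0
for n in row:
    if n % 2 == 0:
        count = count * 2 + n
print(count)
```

n=-3: not even
n=6: even, count = 0*2+6 = 6
n=13: not even
n=0: even, count = 6*2+0 = 12
n=12: even, count = 12*2+12 = 36
n=3: not even
n=5: not even

36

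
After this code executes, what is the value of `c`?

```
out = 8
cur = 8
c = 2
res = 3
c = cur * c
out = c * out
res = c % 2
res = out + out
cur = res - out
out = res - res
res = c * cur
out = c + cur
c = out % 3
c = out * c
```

c = 8*2 = 16
out = 16*8 = 128
res = 16%2 = 0
res = 128+128 = 256
cur = 256-128 = 128
out = 256-256 = 0
res = 16*128 = 2048
out = 16+128 = 144
c = 144%3 = 0
c = 144*0 = 0

0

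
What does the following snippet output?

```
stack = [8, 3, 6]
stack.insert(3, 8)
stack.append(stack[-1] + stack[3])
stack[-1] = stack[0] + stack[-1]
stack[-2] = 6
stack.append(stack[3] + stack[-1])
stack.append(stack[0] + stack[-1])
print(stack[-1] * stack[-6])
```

114

insert 8 at 3 → [8, 3, 6, 8]
append stack[-1]+stack[3] = 8+8 = 16 → [8, 3, 6, 8, 16]
stack[-1] = stack[0]+stack[-1] = 8+16 = 24 → [8, 3, 6, 8, 24]
stack[-2] = 6 → [8, 3, 6, 6, 24]
append stack[3]+stack[-1] = 6+24 = 30 → [8, 3, 6, 6, 24, 30]
append stack[0]+stack[-1] = 8+30 = 38 → [8, 3, 6, 6, 24, 30, 38]
stack[-1]*stack[-6] = 38*3 = 114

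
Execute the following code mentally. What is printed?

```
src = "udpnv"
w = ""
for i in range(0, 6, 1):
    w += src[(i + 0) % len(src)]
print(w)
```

i=0: add src[0]='u' → 'u'
i=1: add src[1]='d' → 'ud'
i=2: add src[2]='p' → 'udp'
i=3: add src[3]='n' → 'udpn'
i=4: add src[4]='v' → 'udpnv'
i=5: add src[0]='u' → 'udpnvu'

udpnvu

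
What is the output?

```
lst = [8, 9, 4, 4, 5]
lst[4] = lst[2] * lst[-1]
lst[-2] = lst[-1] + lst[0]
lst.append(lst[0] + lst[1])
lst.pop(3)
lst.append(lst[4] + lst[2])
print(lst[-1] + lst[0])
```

29

lst[4] = lst[2]*lst[-1] = 4*5 = 20 → [8, 9, 4, 4, 20]
lst[-2] = lst[-1]+lst[0] = 20+8 = 28 → [8, 9, 4, 28, 20]
append lst[0]+lst[1] = 8+9 = 17 → [8, 9, 4, 28, 20, 17]
pop(3) removes 28 → [8, 9, 4, 20, 17]
append lst[4]+lst[2] = 17+4 = 21 → [8, 9, 4, 20, 17, 21]
lst[-1]+lst[0] = 21+8 = 29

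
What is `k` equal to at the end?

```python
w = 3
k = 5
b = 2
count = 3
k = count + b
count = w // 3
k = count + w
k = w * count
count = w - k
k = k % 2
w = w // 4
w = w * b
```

k = 3+2 = 5
count = 3//3 = 1
k = 1+3 = 4
k = 3*1 = 3
count = 3-3 = 0
k = 3%2 = 1
w = 3//4 = 0
w = 0*2 = 0

1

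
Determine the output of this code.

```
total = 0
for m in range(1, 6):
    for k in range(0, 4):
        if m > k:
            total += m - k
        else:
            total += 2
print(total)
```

m=1,k=0: 1>0, total = 0+1 = 1
m=1,k=1: not 1>1, total = 1+2 = 3
m=1,k=2: not 1>2, total = 3+2 = 5
m=1,k=3: not 1>3, total = 5+2 = 7
m=2,k=0: 2>0, total = 7+2 = 9
m=2,k=1: 2>1, total = 9+1 = 10
m=2,k=2: not 2>2, total = 10+2 = 12
m=2,k=3: not 2>3, total = 12+2 = 14
m=3,k=0: 3>0, total = 14+3 = 17
m=3,k=1: 3>1, total = 17+2 = 19
m=3,k=2: 3>2, total = 19+1 = 20
m=3,k=3: not 3>3, total = 20+2 = 22
m=4,k=0: 4>0, total = 22+4 = 26
m=4,k=1: 4>1, total = 26+3 = 29
m=4,k=2: 4>2, total = 29+2 = 31
m=4,k=3: 4>3, total = 31+1 = 32
m=5,k=0: 5>0, total = 32+5 = 37
m=5,k=1: 5>1, total = 37+4 = 41
m=5,k=2: 5>2, total = 41+3 = 44
m=5,k=3: 5>3, total = 44+2 = 46

46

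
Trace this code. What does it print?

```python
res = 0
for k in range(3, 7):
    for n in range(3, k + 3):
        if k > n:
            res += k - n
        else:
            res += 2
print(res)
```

34

k=3,n=3: not 3>3, res = 0+2 = 2
k=3,n=4: not 3>4, res = 2+2 = 4
k=3,n=5: not 3>5, res = 4+2 = 6
k=4,n=3: 4>3, res = 6+1 = 7
k=4,n=4: not 4>4, res = 7+2 = 9
k=4,n=5: not 4>5, res = 9+2 = 11
k=4,n=6: not 4>6, res = 11+2 = 13
k=5,n=3: 5>3, res = 13+2 = 15
k=5,n=4: 5>4, res = 15+1 = 16
k=5,n=5: not 5>5, res = 16+2 = 18
k=5,n=6: not 5>6, res = 18+2 = 20
k=5,n=7: not 5>7, res = 20+2 = 22
k=6,n=3: 6>3, res = 22+3 = 25
k=6,n=4: 6>4, res = 25+2 = 27
k=6,n=5: 6>5, res = 27+1 = 28
k=6,n=6: not 6>6, res = 28+2 = 30
k=6,n=7: not 6>7, res = 30+2 = 32
k=6,n=8: not 6>8, res = 32+2 = 34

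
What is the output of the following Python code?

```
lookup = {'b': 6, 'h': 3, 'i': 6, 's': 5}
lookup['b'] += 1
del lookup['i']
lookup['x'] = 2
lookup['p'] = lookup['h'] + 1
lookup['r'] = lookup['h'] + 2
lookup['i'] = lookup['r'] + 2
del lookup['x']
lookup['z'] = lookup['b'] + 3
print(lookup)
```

{'b': 7, 'h': 3, 's': 5, 'p': 4, 'r': 5, 'i': 7, 'z': 10}

lookup['b'] = 6+1 = 7 → {'b': 7, 'h': 3, 'i': 6, 's': 5}
del 'i' → {'b': 7, 'h': 3, 's': 5}
lookup['x'] = 2 → {'b': 7, 'h': 3, 's': 5, 'x': 2}
lookup['p'] = lookup['h']+1 = 4 → {'b': 7, 'h': 3, 's': 5, 'x': 2, 'p': 4}
lookup['r'] = lookup['h']+2 = 5 → {'b': 7, 'h': 3, 's': 5, 'x': 2, 'p': 4, 'r': 5}
lookup['i'] = lookup['r']+2 = 7 → {'b': 7, 'h': 3, 's': 5, 'x': 2, 'p': 4, 'r': 5, 'i': 7}
del 'x' → {'b': 7, 'h': 3, 's': 5, 'p': 4, 'r': 5, 'i': 7}
lookup['z'] = lookup['b']+3 = 10 → {'b': 7, 'h': 3, 's': 5, 'p': 4, 'r': 5, 'i': 7, 'z': 10}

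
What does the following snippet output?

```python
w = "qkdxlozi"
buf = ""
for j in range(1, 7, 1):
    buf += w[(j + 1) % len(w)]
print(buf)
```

j=1: add w[2]='d' → 'd'
j=2: add w[3]='x' → 'dx'
j=3: add w[4]='l' → 'dxl'
j=4: add w[5]='o' → 'dxlo'
j=5: add w[6]='z' → 'dxloz'
j=6: add w[7]='i' → 'dxlozi'

dxlozi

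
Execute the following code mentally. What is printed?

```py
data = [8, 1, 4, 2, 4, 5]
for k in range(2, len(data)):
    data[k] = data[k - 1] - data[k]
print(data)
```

k=2: data[2] = 1-4 = -3 → [8, 1, -3, 2, 4, 5]
k=3: data[3] = (-3)-2 = -5 → [8, 1, -3, -5, 4, 5]
k=4: data[4] = (-5)-4 = -9 → [8, 1, -3, -5, -9, 5]
k=5: data[5] = (-9)-5 = -14 → [8, 1, -3, -5, -9, -14]

[8, 1, -3, -5, -9, -14]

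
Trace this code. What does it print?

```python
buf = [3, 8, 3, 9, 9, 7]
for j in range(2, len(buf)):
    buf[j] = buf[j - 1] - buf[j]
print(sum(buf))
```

j=2: buf[2] = 8-3 = 5 → [3, 8, 5, 9, 9, 7]
j=3: buf[3] = 5-9 = -4 → [3, 8, 5, -4, 9, 7]
j=4: buf[4] = (-4)-9 = -13 → [3, 8, 5, -4, -13, 7]
j=5: buf[5] = (-13)-7 = -20 → [3, 8, 5, -4, -13, -20]
sum = -21

-21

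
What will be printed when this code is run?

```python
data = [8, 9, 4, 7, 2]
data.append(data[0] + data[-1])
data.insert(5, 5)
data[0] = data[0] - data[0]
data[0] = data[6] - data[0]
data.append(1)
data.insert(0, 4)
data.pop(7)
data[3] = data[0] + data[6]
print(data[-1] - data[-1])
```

0

append data[0]+data[-1] = 8+2 = 10 → [8, 9, 4, 7, 2, 10]
insert 5 at 5 → [8, 9, 4, 7, 2, 5, 10]
data[0] = data[0]-data[0] = 8-8 = 0 → [0, 9, 4, 7, 2, 5, 10]
data[0] = data[6]-data[0] = 10-0 = 10 → [10, 9, 4, 7, 2, 5, 10]
append 1 → [10, 9, 4, 7, 2, 5, 10, 1]
insert 4 at 0 → [4, 10, 9, 4, 7, 2, 5, 10, 1]
pop(7) removes 10 → [4, 10, 9, 4, 7, 2, 5, 1]
data[3] = data[0]+data[6] = 4+5 = 9 → [4, 10, 9, 9, 7, 2, 5, 1]
data[-1]-data[-1] = 1-1 = 0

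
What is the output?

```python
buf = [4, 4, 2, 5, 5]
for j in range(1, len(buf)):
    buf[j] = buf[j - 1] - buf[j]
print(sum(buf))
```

j=1: buf[1] = 4-4 = 0 → [4, 0, 2, 5, 5]
j=2: buf[2] = 0-2 = -2 → [4, 0, -2, 5, 5]
j=3: buf[3] = (-2)-5 = -7 → [4, 0, -2, -7, 5]
j=4: buf[4] = (-7)-5 = -12 → [4, 0, -2, -7, -12]
sum = -17

-17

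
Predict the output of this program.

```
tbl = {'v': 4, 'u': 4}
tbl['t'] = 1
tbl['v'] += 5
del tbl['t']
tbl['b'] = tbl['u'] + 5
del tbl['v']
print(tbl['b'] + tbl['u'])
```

tbl['t'] = 1 → {'v': 4, 'u': 4, 't': 1}
tbl['v'] = 4+5 = 9 → {'v': 9, 'u': 4, 't': 1}
del 't' → {'v': 9, 'u': 4}
tbl['b'] = tbl['u']+5 = 9 → {'v': 9, 'u': 4, 'b': 9}
del 'v' → {'u': 4, 'b': 9}
tbl['b']+tbl['u'] = 9+4 = 13

13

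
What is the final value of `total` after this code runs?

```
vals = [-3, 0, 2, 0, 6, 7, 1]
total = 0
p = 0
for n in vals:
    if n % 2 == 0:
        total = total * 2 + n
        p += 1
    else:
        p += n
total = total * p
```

126

n=-3: not even; p=-3
n=0: even, total = 0*2+0 = 0; p=-2
n=2: even, total = 0*2+2 = 2; p=-1
n=0: even, total = 2*2+0 = 4; p=0
n=6: even, total = 4*2+6 = 14; p=1
n=7: not even; p=8
n=1: not even; p=9
total*p = 14*9 = 126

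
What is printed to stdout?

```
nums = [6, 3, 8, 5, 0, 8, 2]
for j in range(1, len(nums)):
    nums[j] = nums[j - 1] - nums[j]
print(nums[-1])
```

-20

j=1: nums[1] = 6-3 = 3 → [6, 3, 8, 5, 0, 8, 2]
j=2: nums[2] = 3-8 = -5 → [6, 3, -5, 5, 0, 8, 2]
j=3: nums[3] = (-5)-5 = -10 → [6, 3, -5, -10, 0, 8, 2]
j=4: nums[4] = (-10)-0 = -10 → [6, 3, -5, -10, -10, 8, 2]
j=5: nums[5] = (-10)-8 = -18 → [6, 3, -5, -10, -10, -18, 2]
j=6: nums[6] = (-18)-2 = -20 → [6, 3, -5, -10, -10, -18, -20]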